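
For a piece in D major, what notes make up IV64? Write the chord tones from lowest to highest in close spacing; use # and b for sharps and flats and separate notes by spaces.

D G B

In D major, the fourth degree is G, and the diatonic chord built there is a major triad.
Stacking thirds from G gives G-B-D.
The figured bass 64 indicates second inversion, placing the fifth (D) in the bass: D-G-B.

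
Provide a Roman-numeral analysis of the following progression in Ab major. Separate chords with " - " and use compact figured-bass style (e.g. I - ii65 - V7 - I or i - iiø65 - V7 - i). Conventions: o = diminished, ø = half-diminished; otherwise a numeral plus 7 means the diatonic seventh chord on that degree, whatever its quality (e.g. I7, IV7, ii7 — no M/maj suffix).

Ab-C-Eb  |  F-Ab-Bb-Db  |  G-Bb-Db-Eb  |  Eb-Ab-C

Ab-C-Eb has root Ab, degree 1 in Ab major, so I.
F-Ab-Bb-Db: minor seventh chord on Bb = scale degree 2 → ii43.
G-Bb-Db-Eb: dominant seventh chord on Eb = scale degree 5 → V65.
Eb-Ab-C: major triad on Ab = scale degree 1 → I64.

I - ii43 - V65 - I64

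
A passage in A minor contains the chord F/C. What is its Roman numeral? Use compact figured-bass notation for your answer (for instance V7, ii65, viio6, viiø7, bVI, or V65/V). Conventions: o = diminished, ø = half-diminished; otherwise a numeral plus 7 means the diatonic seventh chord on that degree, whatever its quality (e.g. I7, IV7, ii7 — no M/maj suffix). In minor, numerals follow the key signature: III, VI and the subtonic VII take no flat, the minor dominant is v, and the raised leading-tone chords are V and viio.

VI64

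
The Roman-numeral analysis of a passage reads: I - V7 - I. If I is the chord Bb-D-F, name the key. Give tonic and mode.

Bb major

The anchor chord is a major triad on Bb, labeled I.
If Bb is scale degree 1 and the mode makes that degree carry a major triad, the tonic is Bb and the mode is major.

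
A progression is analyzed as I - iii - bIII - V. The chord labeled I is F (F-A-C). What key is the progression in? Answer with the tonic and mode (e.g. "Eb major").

I is given as F-A-C — a major triad with root F.
If F is scale degree 1 and the mode makes that degree carry a major triad, the tonic is F and the mode is major.

F major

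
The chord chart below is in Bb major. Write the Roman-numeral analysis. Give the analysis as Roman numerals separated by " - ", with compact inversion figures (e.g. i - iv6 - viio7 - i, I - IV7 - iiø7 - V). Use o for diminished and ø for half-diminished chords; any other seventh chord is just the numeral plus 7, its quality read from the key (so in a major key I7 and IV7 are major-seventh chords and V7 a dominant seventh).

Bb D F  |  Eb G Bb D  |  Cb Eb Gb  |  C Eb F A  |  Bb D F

I - IV7 - bII - V43 - I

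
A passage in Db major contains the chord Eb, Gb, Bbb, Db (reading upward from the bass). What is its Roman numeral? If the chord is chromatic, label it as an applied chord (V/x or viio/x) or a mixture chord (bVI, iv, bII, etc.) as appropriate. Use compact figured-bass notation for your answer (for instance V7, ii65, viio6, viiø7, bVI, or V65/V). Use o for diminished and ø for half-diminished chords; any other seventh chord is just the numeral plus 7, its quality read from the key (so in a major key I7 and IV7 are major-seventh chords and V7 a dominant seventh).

iiø7

The pitches Eb-Gb-Bbb-Db form a half-diminished seventh chord rooted on Eb.
Eb is the second degree of Db major. This is the half-diminished supertonic seventh, borrowed from the parallel minor.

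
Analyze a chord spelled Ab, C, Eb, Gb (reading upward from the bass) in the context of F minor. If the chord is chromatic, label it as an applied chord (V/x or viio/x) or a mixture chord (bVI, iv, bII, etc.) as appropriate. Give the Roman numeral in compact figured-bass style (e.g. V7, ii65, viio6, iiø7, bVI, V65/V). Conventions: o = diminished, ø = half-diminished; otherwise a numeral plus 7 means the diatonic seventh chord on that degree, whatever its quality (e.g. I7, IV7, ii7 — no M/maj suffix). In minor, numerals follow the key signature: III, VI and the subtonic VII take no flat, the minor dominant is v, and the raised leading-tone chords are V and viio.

V7/VI

Stacked in thirds the chord is Ab-C-Eb-Gb: a dominant seventh chord on Ab.
Ab is not a diatonic chord root with this quality in F minor, but it lies a perfect fifth above Db (VI), so the chord functions as an applied dominant of VI.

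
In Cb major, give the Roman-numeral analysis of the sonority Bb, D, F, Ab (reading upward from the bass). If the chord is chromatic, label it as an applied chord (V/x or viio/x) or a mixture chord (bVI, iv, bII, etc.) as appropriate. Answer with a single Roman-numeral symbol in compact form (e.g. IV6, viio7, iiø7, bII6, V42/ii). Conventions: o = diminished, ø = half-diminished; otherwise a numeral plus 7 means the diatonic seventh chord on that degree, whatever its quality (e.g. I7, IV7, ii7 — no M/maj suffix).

The pitches Bb-D-F-Ab form a dominant seventh chord rooted on Bb.
Bb is not a diatonic chord root with this quality in Cb major, but it lies a perfect fifth above Eb (iii), so the chord functions as an applied dominant of iii.

V7/iii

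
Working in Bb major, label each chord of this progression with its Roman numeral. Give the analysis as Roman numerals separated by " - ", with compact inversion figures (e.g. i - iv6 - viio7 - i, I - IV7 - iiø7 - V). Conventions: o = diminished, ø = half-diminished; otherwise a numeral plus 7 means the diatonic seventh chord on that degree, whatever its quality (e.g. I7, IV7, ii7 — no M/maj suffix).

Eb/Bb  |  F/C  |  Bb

IV64 - V64 - I

Eb/Bb has root Eb, degree 4 in Bb major, so IV64.
F/C has root F, degree 5 in Bb major, so V64.
Bb: root Bb is the tonic; major triad there is I.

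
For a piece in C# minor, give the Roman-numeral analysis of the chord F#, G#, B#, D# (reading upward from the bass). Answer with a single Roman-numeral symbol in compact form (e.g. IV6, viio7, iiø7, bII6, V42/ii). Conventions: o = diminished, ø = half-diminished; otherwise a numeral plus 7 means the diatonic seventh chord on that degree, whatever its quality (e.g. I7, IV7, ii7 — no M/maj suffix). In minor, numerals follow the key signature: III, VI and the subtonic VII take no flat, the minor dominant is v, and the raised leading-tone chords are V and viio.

V42

The pitches G#-B#-D#-F# form a dominant seventh chord rooted on G#.
In C# minor, G# is the dominant; the diatonic dominant seventh chord there is V7.
With F# in the bass the chord is in third inversion, so the figured bass is 42.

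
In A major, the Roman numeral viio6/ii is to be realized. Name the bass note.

The applied chord viio6/ii is rooted on A#: A#-C#-E.
The figure 6 means first inversion — the third is in the bass.

C#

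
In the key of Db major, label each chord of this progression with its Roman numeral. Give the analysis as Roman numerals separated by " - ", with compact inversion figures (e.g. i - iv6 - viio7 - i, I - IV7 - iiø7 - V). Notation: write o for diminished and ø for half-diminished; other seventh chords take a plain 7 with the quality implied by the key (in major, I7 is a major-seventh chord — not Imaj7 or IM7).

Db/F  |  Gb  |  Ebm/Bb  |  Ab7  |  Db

I6 - IV - ii64 - V7 - I

Db/F: root Db is the tonic; major triad there is I6.
Gb has root Gb, degree 4 in Db major, so IV.
Ebm/Bb: minor triad on Eb = scale degree 2 → ii64.
Ab7 has root Ab, degree 5 in Db major, so V7.
Db has root Db, degree 1 in Db major, so I.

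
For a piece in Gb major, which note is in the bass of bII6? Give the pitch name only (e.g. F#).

bII in Gb major has root Abb; the chord is Abb-Cb-Ebb.
The figure 6 means first inversion — the third is in the bass.

Cb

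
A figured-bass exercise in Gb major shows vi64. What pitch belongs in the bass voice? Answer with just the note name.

vi in Gb major has root Eb; the chord is Eb-Gb-Bb.
The figure 64 means second inversion — the fifth is in the bass.

Bb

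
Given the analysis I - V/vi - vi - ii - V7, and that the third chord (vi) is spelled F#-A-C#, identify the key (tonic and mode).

A major

The anchor chord is a minor triad on F#, labeled vi.
vi on F# implies F# is the submediant; that puts the tonic at A, and the lowercase numeral fits major mode.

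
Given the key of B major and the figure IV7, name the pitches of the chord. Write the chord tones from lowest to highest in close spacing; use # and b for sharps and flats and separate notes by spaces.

In B major, the fourth degree is E, and the diatonic chord built there is a major seventh chord.
That chord is spelled E-G#-B-D#.

E G# B D#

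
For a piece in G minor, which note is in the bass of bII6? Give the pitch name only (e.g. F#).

C

bII in G minor has root Ab; the chord is Ab-C-Eb.
The figure 6 means first inversion — the third is in the bass.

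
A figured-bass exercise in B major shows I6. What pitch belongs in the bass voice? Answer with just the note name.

D#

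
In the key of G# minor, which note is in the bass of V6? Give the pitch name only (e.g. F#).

F##

V in G# minor has root D#; the chord is D#-F##-A#.
The figure 6 means first inversion — the third is in the bass.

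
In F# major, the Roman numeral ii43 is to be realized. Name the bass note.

ii in F# major has root G#; the chord is G#-B-D#-F#.
The figure 43 means second inversion — the fifth is in the bass.

D#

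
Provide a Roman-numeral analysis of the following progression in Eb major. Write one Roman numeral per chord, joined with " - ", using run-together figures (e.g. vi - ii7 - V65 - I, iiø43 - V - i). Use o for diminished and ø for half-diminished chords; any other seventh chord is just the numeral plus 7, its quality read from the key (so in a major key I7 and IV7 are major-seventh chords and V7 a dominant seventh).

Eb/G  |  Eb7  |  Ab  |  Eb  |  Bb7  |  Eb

Eb/G: root Eb is the tonic; major triad there is I6.
Eb7: chromatic; Eb is V of IV, so V7/IV.
Ab: root Ab is the subdominant; major triad there is IV.
Eb has root Eb, degree 1 in Eb major, so I.
Bb7: dominant seventh chord on Bb = scale degree 5 → V7.
Eb has root Eb, degree 1 in Eb major, so I.

I6 - V7/IV - IV - I - V7 - I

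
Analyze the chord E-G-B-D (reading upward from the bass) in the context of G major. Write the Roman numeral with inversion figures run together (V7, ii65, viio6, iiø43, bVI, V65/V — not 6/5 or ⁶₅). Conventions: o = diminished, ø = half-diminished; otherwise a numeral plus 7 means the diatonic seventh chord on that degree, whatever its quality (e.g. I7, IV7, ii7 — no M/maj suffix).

vi7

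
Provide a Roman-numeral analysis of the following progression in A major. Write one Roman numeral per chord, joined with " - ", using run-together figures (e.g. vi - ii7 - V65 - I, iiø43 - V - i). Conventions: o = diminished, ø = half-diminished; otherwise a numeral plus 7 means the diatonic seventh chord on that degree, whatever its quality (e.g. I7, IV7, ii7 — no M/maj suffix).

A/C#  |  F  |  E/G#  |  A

A/C#: root A is the tonic; major triad there is I6.
F is non-diatonic — bVI, a mixture chord from A minor.
E/G#: major triad on E = scale degree 5 → V6.
A: major triad on A = scale degree 1 → I.

I6 - bVI - V6 - I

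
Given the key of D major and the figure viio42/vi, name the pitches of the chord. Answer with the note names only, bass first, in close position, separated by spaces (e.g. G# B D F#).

G A# C# E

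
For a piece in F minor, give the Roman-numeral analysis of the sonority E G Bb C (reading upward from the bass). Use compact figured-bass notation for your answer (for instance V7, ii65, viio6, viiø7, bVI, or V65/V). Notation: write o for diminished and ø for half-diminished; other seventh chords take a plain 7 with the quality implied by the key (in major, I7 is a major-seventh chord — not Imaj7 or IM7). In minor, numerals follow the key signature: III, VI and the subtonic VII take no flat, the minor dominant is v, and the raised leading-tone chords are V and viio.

V65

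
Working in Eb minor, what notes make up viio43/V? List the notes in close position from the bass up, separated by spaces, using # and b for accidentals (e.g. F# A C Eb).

Eb Gb A C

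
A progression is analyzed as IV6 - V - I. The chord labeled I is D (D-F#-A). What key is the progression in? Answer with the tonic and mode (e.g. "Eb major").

D major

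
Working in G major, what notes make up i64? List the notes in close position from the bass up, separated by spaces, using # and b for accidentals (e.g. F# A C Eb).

Scale degree 1 in G major is G; here the chord built on it is altered to a minor triad. i64 is the minor tonic, borrowed from the parallel minor.
So the chord is G-Bb-D, a minor triad.
The figured bass 64 indicates second inversion, placing the fifth (D) in the bass: D-G-Bb.

D G Bb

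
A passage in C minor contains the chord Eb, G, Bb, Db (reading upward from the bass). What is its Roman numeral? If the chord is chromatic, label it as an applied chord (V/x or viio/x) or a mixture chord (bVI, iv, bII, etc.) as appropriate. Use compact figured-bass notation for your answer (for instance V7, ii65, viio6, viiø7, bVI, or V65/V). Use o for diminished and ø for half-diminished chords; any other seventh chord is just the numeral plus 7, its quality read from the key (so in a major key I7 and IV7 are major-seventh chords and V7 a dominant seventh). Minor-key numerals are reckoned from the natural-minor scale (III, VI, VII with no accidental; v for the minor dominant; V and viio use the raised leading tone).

The pitches Eb-G-Bb-Db form a dominant seventh chord rooted on Eb.
Eb is not a diatonic chord root with this quality in C minor, but it lies a perfect fifth above Ab (VI), so the chord functions as an applied dominant of VI.

V7/VI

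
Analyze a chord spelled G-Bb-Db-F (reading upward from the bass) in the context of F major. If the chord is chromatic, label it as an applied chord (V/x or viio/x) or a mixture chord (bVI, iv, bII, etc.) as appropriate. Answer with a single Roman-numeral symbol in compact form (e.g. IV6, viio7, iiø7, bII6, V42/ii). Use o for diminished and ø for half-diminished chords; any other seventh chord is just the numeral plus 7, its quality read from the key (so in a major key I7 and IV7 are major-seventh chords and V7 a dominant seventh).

iiø7

Stacked in thirds the chord is G-Bb-Db-F: a half-diminished seventh chord on G.
G is the second degree of F major. This is the half-diminished supertonic seventh, borrowed from the parallel minor.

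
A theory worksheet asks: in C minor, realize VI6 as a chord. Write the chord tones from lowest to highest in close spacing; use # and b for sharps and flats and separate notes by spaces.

C Eb Ab

In C minor, the sixth degree is Ab, and the diatonic chord built there is a major triad.
Stacking thirds from Ab gives Ab-C-Eb.
The figured bass 6 indicates first inversion, placing the third (C) in the bass: C-Eb-Ab.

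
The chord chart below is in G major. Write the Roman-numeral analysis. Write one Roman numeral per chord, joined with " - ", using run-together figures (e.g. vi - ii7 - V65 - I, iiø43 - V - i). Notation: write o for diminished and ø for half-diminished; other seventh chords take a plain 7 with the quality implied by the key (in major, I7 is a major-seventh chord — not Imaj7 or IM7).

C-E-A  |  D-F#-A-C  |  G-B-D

C-E-A has root A, degree 2 in G major, so ii6.
D-F#-A-C: root D is the dominant; dominant seventh chord there is V7.
G-B-D: root G is the tonic; major triad there is I.

ii6 - V7 - I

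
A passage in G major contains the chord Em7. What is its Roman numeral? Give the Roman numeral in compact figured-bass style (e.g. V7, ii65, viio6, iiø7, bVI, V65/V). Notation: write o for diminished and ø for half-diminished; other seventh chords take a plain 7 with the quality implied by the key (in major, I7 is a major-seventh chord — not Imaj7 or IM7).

vi7

Stacked in thirds the chord is E-G-B-D: a minor seventh chord on E.
E is scale degree 6 in G major, and a minor seventh chord on that degree is written vi7.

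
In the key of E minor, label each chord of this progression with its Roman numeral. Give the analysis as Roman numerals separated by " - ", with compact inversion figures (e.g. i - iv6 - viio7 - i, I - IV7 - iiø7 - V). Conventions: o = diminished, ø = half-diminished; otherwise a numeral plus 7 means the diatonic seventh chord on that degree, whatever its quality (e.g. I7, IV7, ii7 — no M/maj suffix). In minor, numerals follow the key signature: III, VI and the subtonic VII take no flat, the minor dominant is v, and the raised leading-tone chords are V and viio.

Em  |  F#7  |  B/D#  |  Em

i - V7/V - V6 - i

Em has root E, degree 1 in E minor, so i.
F#7: chromatic; F# is V of V, so V7/V.
B/D#: major triad on B = scale degree 5 → V6.
Em has root E, degree 1 in E minor, so i.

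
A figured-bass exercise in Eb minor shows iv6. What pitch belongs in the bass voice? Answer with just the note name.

iv in Eb minor has root Ab; the chord is Ab-Cb-Eb.
The figure 6 means first inversion — the third is in the bass.

Cb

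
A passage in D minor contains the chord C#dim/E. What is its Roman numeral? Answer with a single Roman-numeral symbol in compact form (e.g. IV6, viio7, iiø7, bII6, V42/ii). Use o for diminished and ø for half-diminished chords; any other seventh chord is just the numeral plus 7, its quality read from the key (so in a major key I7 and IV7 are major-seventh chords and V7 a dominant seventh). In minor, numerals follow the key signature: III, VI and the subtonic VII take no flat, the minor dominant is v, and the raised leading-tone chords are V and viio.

The pitches C#-E-G form a diminished triad rooted on C#.
In D minor, C# is the leading tone; the diatonic diminished triad there is viio.
With E in the bass the chord is in first inversion, so the figured bass is 6.

viio6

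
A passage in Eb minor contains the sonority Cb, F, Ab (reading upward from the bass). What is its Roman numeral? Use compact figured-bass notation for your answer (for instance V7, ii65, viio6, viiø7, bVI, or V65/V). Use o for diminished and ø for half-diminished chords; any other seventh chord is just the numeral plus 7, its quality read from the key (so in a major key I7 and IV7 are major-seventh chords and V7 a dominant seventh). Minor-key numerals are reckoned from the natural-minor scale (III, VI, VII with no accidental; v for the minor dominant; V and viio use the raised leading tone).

iio64

The pitches F-Ab-Cb form a diminished triad rooted on F.
F is scale degree 2 in Eb minor, and a diminished triad on that degree is written iio.
With Cb in the bass the chord is in second inversion, so the figured bass is 64.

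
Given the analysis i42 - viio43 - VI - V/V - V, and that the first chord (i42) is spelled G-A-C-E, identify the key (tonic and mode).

The anchor chord is a minor seventh chord on A, labeled i42.
If A is scale degree 1 and the mode makes that degree carry a minor seventh chord, the tonic is A and the mode is minor.

A minor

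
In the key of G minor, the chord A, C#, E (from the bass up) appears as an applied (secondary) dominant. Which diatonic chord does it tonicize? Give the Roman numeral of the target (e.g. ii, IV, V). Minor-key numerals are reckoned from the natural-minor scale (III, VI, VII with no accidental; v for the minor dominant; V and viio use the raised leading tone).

The chord is a major triad on A.
A dominant resolves down a perfect fifth: A → D. In G minor, D is scale degree 5, i.e. V.

V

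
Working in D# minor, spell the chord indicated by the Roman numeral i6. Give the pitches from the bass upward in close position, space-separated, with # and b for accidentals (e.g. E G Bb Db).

F# A# D#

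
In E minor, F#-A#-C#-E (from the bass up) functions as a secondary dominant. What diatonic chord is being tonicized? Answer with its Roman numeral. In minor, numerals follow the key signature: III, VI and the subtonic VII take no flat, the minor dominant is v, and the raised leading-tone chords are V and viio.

V

The chord is a dominant seventh chord on F#.
A dominant resolves down a perfect fifth: F# → B. In E minor, B is scale degree 5, i.e. V.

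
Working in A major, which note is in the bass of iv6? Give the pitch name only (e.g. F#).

iv in A major has root D; the chord is D-F-A.
The figure 6 means first inversion — the third is in the bass.

F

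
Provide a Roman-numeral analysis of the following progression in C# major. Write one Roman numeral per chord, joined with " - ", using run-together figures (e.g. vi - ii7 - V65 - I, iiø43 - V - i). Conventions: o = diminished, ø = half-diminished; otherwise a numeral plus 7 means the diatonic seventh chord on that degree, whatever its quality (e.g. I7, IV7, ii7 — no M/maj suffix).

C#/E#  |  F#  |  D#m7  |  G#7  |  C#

I6 - IV - ii7 - V7 - I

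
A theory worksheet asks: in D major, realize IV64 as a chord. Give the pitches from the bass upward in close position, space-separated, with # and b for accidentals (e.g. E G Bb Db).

In D major, the subdominant is G, and the diatonic chord built there is a major triad.
That chord is spelled G-B-D.
The figured bass 64 indicates second inversion, placing the fifth (D) in the bass: D-G-B.

D G B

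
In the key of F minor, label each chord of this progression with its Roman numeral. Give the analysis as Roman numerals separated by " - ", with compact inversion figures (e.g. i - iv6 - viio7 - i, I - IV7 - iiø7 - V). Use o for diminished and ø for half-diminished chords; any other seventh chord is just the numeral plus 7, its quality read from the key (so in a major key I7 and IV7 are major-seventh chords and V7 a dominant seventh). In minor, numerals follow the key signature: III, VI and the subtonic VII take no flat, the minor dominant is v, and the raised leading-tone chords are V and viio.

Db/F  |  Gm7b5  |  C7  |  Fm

VI6 - iiø7 - V7 - i

Db/F: major triad on Db = scale degree 6 → VI6.
Gm7b5: half-diminished seventh chord on G = scale degree 2 → iiø7.
C7: root C is the dominant; dominant seventh chord there is V7.
Fm: minor triad on F = scale degree 1 → i.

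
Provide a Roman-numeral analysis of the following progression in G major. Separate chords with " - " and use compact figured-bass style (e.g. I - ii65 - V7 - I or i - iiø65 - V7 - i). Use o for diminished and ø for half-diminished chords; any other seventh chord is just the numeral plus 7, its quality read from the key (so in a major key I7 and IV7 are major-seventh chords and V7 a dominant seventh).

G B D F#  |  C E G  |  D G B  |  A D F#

I7 - IV - I64 - V64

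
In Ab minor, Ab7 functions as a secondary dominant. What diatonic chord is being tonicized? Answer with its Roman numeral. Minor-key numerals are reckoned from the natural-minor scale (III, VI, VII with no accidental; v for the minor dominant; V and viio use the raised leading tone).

The chord is a dominant seventh chord on Ab.
A dominant resolves down a perfect fifth: Ab → Db. In Ab minor, Db is scale degree 4, i.e. iv.

iv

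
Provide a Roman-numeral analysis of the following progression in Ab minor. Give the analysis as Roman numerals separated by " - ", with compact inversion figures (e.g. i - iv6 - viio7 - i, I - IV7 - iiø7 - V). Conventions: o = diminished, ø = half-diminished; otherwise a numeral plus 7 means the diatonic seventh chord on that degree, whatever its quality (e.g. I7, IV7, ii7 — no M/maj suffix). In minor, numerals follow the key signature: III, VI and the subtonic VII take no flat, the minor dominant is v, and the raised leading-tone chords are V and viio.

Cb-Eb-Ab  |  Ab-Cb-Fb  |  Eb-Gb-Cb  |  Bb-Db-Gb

Cb-Eb-Ab: minor triad on Ab = scale degree 1 → i6.
Ab-Cb-Fb has root Fb, degree 6 in Ab minor, so VI6.
Eb-Gb-Cb: root Cb is the mediant; major triad there is III6.
Bb-Db-Gb: root Gb is the subtonic; major triad there is VII6.

i6 - VI6 - III6 - VII6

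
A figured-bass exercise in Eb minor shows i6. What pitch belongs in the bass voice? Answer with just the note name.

Gb

i in Eb minor has root Eb; the chord is Eb-Gb-Bb.
The figure 6 means first inversion — the third is in the bass.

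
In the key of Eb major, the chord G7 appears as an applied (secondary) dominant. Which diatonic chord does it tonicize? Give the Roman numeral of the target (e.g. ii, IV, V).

The chord is a dominant seventh chord on G.
A dominant resolves down a perfect fifth: G → C. In Eb major, C is scale degree 6, i.e. vi.

vi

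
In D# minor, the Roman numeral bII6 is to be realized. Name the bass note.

G#

bII in D# minor has root E; the chord is E-G#-B.
The figure 6 means first inversion — the third is in the bass.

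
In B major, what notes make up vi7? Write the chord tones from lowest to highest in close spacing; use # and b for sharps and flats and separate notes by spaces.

G# B D# F#

The numeral's case and figure indicate a minor seventh chord. In B major its root, the sixth degree, is G#.
Stacking thirds from G# gives G#-B-D#-F#.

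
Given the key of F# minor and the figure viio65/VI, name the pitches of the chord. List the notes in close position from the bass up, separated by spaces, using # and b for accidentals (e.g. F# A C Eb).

viio65/VI is a secondary leading-tone chord. The target VI is D in F# minor; the applied chord is rooted a semitone below, on C#.
Building a fully diminished seventh chord on C# gives C#-E-G-Bb.
With the 65 figure the chord is in first inversion; from the bass E upward in close position it reads E-G-Bb-C#.

E G Bb C#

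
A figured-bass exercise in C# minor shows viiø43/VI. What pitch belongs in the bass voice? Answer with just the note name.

The applied chord viiø43/VI is rooted on G#: G#-B-D-F#.
The figure 43 means second inversion — the fifth is in the bass.

D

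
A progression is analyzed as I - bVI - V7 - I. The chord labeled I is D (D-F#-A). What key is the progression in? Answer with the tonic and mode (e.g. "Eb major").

The anchor chord is a major triad on D, labeled I.
If D is scale degree 1 and the mode makes that degree carry a major triad, the tonic is D and the mode is major.

D major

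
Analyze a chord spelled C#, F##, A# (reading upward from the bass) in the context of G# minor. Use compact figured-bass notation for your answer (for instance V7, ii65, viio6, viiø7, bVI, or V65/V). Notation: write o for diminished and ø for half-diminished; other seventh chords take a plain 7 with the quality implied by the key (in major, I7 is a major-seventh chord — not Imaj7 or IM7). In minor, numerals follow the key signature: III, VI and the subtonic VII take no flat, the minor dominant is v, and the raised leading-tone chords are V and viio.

viio64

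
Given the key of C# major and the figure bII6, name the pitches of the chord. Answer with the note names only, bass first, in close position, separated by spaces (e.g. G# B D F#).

F# A D

bII6 is the Neapolitan sixth — a major triad on the lowered second degree, here in its customary first inversion. In C# major that root is D.
So the chord is D-F#-A.
The figured bass 6 indicates first inversion, placing the third (F#) in the bass: F#-A-D.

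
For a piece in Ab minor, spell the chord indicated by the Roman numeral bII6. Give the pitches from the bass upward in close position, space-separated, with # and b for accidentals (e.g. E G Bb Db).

Db Fb Bbb

bII6 is the Neapolitan sixth — a major triad on the lowered second degree, here in its customary first inversion. In Ab minor that root is Bbb.
So the chord is Bbb-Db-Fb.
The figured bass 6 indicates first inversion, placing the third (Db) in the bass: Db-Fb-Bbb.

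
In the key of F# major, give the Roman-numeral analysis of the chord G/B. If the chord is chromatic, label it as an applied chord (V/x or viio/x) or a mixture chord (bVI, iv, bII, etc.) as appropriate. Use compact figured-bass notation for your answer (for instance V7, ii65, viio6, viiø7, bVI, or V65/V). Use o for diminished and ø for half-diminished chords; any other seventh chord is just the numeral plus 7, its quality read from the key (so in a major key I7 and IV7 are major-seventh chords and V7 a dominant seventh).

The pitches G-B-D form a major triad rooted on G.
G is the lowered second degree of F# major (diatonic 2 would be G#). This is the Neapolitan sixth — a major triad on the lowered second degree, here in its customary first inversion.
With B in the bass the chord is in first inversion, so the figured bass is 6.

bII6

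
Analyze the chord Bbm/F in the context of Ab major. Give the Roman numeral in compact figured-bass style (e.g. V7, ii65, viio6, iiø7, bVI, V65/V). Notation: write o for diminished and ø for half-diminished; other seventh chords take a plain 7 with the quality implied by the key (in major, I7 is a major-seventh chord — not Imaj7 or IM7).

The pitches Bb-Db-F form a minor triad rooted on Bb.
In Ab major, Bb is the supertonic; the diatonic minor triad there is ii.
With F in the bass the chord is in second inversion, so the figured bass is 64.

ii64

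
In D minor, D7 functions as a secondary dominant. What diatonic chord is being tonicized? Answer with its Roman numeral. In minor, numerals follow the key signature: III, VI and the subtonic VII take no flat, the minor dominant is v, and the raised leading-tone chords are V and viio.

iv

The chord is a dominant seventh chord on D.
A dominant resolves down a perfect fifth: D → G. In D minor, G is scale degree 4, i.e. iv.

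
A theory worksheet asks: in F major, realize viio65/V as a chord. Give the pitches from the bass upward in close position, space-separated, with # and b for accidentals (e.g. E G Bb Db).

D F Ab B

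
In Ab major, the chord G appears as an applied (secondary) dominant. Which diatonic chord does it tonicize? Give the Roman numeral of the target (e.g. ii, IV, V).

iii

The chord is a major triad on G.
A dominant resolves down a perfect fifth: G → C. In Ab major, C is scale degree 3, i.e. iii.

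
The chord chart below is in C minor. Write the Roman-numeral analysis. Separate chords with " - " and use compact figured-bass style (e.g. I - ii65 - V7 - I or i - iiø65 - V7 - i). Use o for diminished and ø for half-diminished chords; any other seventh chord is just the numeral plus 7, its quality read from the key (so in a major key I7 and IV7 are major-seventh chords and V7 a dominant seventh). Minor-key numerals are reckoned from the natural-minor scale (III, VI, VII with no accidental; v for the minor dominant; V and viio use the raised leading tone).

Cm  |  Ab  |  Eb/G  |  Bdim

Cm: root C is the tonic; minor triad there is i.
Ab: root Ab is the submediant; major triad there is VI.
Eb/G: root Eb is the mediant; major triad there is III6.
Bdim: root B is the leading tone; diminished triad there is viio.

i - VI - III6 - viio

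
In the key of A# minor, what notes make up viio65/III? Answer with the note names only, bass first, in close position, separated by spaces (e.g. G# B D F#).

D# F# A B#

viio65/III is a secondary leading-tone chord. The target III is C# in A# minor; the applied chord is rooted a semitone below, on B#.
Building a fully diminished seventh chord on B# gives B#-D#-F#-A.
With the 65 figure the chord is in first inversion; from the bass D# upward in close position it reads D#-F#-A-B#.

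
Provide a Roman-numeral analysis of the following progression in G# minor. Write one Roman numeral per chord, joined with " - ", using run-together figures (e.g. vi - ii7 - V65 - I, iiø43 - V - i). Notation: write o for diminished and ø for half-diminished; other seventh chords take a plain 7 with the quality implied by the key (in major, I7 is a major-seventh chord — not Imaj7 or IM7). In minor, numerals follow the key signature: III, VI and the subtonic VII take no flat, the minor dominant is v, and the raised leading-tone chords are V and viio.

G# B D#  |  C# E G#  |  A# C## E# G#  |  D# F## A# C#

G#-B-D#: minor triad on G# = scale degree 1 → i.
C#-E-G# has root C#, degree 4 in G# minor, so iv.
A#-C##-E#-G# is the secondary dominant of V (dominant seventh chord on A#): V7/V.
D#-F##-A#-C#: root D# is the dominant; dominant seventh chord there is V7.

i - iv - V7/V - V7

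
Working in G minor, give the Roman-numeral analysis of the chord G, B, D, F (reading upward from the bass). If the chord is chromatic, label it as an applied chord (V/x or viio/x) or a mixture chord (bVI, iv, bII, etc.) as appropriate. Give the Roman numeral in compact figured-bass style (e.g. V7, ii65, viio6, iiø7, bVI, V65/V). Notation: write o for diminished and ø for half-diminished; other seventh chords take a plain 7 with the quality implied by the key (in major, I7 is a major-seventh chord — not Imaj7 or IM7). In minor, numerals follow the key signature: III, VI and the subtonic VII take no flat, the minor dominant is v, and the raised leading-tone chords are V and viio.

V7/iv

Stacked in thirds the chord is G-B-D-F: a dominant seventh chord on G.
G is not a diatonic chord root with this quality in G minor, but it lies a perfect fifth above C (iv), so the chord functions as an applied dominant of iv.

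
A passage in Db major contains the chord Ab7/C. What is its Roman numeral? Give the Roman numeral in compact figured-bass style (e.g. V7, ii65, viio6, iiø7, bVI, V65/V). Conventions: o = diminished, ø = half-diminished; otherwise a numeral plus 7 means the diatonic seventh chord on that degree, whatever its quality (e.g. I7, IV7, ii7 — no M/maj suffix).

Stacked in thirds the chord is Ab-C-Eb-Gb: a dominant seventh chord on Ab.
Ab is scale degree 5 in Db major, and a dominant seventh chord on that degree is written V7.
With C in the bass the chord is in first inversion, so the figured bass is 65.

V65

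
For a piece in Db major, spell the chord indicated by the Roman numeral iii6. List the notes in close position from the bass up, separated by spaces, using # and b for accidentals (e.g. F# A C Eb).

Ab C F

In Db major, the mediant is F, and the diatonic chord built there is a minor triad.
Stacking thirds from F gives F-Ab-C.
The figured bass 6 indicates first inversion, placing the third (Ab) in the bass: Ab-C-F.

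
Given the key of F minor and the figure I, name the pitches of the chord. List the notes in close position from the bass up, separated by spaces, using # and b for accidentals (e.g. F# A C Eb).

F A C

I is the major tonic (Picardy third), borrowed from the parallel major. In F minor that root is F.
So the chord is F-A-C.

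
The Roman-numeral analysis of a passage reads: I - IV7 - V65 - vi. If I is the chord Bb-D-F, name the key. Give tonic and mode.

Bb major

The anchor chord is a major triad on Bb, labeled I.
If Bb is scale degree 1 and the mode makes that degree carry a major triad, the tonic is Bb and the mode is major.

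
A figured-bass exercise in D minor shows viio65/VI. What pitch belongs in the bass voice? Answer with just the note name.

C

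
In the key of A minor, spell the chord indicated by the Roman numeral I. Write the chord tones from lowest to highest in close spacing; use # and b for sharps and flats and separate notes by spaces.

A C# E

Scale degree 1 in A minor is A; here the chord built on it is altered to a major triad. I is the major tonic (Picardy third), borrowed from the parallel major.
So the chord is A-C#-E, a major triad.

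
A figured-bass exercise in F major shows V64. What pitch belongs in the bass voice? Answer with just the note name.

G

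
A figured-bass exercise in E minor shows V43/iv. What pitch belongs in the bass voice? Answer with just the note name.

B

The applied chord V43/iv is rooted on E: E-G#-B-D.
The figure 43 means second inversion — the fifth is in the bass.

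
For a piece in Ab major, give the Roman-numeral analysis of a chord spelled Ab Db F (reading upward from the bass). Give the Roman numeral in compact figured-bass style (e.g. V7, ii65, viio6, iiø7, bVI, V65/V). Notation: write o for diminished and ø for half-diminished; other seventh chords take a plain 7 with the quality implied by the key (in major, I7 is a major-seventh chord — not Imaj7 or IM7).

Stacked in thirds the chord is Db-F-Ab: a major triad on Db.
In Ab major, Db is the subdominant; the diatonic major triad there is IV.
With Ab in the bass the chord is in second inversion, so the figured bass is 64.

IV64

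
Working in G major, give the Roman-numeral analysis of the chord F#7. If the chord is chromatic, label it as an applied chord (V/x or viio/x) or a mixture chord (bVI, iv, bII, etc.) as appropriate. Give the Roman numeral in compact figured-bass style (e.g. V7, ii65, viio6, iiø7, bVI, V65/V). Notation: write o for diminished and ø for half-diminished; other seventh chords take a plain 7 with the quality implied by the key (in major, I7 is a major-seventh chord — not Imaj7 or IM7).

The pitches F#-A#-C#-E form a dominant seventh chord rooted on F#.
F# is not a diatonic chord root with this quality in G major, but it lies a perfect fifth above B (iii), so the chord functions as an applied dominant of iii.

V7/iii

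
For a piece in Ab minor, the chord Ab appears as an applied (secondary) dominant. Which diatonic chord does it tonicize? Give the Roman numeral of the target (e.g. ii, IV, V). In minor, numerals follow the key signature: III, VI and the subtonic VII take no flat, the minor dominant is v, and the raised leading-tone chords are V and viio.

The chord is a major triad on Ab.
A dominant resolves down a perfect fifth: Ab → Db. In Ab minor, Db is scale degree 4, i.e. iv.

iv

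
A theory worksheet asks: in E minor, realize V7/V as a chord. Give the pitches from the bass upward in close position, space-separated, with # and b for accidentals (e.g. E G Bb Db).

F# A# C# E

V7/V is a secondary dominant — the dominant seventh of V. V in E minor is B, so the applied chord's root is F#, a perfect fifth above.
Building a dominant seventh chord on F# gives F#-A#-C#-E.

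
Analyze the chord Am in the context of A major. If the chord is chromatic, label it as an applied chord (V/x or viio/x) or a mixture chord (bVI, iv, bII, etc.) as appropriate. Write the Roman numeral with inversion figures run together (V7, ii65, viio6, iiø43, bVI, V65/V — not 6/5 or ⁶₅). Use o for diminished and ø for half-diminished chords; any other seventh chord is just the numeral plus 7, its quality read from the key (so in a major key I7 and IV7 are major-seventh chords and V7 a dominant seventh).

i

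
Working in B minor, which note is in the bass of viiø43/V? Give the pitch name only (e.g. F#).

B

The applied chord viiø43/V is rooted on E#: E#-G#-B-D#.
The figure 43 means second inversion — the fifth is in the bass.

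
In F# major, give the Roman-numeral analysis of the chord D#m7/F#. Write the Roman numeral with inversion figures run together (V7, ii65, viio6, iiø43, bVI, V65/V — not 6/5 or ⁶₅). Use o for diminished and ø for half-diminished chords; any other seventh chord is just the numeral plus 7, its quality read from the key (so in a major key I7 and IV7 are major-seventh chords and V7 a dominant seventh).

vi65

The pitches D#-F#-A#-C# form a minor seventh chord rooted on D#.
D# is scale degree 6 in F# major, and a minor seventh chord on that degree is written vi7.
With F# in the bass the chord is in first inversion, so the figured bass is 65.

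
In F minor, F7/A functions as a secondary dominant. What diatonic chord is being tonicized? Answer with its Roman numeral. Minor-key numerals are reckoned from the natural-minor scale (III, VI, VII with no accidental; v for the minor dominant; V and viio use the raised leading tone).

The chord is a dominant seventh chord on F.
A dominant resolves down a perfect fifth: F → Bb. In F minor, Bb is scale degree 4, i.e. iv.

iv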